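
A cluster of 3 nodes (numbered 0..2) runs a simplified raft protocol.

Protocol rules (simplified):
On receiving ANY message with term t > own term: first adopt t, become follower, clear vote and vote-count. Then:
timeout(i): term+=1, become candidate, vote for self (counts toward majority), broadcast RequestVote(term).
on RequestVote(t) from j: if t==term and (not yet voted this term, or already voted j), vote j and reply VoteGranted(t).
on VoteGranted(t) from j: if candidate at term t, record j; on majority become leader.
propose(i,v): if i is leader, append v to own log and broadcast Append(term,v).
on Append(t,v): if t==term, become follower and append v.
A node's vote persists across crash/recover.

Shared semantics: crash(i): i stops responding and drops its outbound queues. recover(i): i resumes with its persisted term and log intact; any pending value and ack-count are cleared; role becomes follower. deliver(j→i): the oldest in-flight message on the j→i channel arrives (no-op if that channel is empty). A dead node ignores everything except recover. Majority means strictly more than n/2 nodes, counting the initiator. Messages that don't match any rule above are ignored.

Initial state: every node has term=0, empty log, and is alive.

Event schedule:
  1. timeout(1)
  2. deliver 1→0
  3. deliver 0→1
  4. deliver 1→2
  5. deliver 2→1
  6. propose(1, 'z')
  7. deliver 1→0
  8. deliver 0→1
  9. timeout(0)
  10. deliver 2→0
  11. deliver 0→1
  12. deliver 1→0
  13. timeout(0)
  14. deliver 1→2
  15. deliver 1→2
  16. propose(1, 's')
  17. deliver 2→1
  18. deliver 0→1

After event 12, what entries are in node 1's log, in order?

z

1. timeout(1):  <1:cand t1 ->
2. deliver 1→0:  <0:foll t1 ->
3. deliver 0→1:  <1:lead t1 ->
4. deliver 1→2:  <2:foll t1 ->
5. deliver 2→1:  nop
6. propose(1,'z'):  <1:lead t1 z>
7. deliver 1→0:  <0:foll t1 z>
8. deliver 0→1:  nop
9. timeout(0):  <0:cand t2 z>
10. deliver 2→0:  nop
11. deliver 0→1:  <1:foll t2 z>
12. deliver 1→0:  <0:lead t2 z>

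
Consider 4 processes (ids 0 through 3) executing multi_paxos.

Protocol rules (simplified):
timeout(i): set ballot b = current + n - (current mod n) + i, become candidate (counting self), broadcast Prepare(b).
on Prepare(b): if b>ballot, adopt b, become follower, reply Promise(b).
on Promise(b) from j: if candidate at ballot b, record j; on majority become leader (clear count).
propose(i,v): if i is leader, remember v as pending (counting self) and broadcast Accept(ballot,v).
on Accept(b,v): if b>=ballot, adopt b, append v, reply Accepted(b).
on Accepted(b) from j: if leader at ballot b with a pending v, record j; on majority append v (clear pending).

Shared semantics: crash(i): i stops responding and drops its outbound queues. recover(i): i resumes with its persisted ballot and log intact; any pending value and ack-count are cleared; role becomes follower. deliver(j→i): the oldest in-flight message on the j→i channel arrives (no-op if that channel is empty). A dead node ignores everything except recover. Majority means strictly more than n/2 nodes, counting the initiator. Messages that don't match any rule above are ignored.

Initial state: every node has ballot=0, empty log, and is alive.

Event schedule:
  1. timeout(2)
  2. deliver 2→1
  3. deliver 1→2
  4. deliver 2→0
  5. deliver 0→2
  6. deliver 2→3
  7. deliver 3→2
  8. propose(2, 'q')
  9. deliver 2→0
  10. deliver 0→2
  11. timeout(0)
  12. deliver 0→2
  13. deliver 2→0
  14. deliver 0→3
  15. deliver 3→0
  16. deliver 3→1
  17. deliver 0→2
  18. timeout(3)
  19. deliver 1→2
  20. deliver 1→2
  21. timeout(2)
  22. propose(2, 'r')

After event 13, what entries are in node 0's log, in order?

q

[1] timeout(2) → N2(cand b6 [-])
[2] deliver 2→1 → N1(foll b6 [-])
[3] deliver 1→2 → ∅
[4] deliver 2→0 → N0(foll b6 [-])
[5] deliver 0→2 → N2(lead b6 [-])
[6] deliver 2→3 → N3(foll b6 [-])
[7] deliver 3→2 → ∅
[8] propose(2,'q') → ∅
[9] deliver 2→0 → N0(foll b6 [q])
[10] deliver 0→2 → ∅
[11] timeout(0) → N0(cand b8 [q])
[12] deliver 0→2 → N2(foll b8 [-])
[13] deliver 2→0 → ∅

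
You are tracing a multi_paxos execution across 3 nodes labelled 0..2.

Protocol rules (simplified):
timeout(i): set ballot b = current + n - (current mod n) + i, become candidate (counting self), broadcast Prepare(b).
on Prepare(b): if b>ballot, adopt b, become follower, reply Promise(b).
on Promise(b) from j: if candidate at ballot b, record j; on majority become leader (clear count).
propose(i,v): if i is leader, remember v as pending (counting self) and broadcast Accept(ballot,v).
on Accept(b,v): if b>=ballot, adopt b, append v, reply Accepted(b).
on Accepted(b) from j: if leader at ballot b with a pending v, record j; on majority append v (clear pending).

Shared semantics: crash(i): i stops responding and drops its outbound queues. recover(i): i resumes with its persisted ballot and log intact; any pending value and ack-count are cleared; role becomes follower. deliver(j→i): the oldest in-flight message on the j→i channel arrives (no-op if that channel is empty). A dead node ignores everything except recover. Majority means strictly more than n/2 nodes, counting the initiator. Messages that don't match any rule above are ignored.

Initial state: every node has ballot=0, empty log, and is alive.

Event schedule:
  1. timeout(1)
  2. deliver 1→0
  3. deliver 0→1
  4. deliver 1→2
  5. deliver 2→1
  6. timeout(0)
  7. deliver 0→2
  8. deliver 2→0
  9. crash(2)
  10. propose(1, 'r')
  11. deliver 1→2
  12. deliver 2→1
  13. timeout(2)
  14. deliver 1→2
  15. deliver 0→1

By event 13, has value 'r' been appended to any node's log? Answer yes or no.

no

step 1 timeout(1): 1={cand,b=4,log=-}
step 2 deliver 1→0: 0={foll,b=4,log=-}
step 3 deliver 0→1: 1={lead,b=4,log=-}
step 4 deliver 1→2: 2={foll,b=4,log=-}
step 5 deliver 2→1: —
step 6 timeout(0): 0={cand,b=6,log=-}
step 7 deliver 0→2: 2={foll,b=6,log=-}
step 8 deliver 2→0: 0={lead,b=6,log=-}
step 9 crash(2): 2={✗foll,b=6,log=-}
step 10 propose(1,'r'): —
step 11 deliver 1→2: —
step 12 deliver 2→1: —
step 13 timeout(2): —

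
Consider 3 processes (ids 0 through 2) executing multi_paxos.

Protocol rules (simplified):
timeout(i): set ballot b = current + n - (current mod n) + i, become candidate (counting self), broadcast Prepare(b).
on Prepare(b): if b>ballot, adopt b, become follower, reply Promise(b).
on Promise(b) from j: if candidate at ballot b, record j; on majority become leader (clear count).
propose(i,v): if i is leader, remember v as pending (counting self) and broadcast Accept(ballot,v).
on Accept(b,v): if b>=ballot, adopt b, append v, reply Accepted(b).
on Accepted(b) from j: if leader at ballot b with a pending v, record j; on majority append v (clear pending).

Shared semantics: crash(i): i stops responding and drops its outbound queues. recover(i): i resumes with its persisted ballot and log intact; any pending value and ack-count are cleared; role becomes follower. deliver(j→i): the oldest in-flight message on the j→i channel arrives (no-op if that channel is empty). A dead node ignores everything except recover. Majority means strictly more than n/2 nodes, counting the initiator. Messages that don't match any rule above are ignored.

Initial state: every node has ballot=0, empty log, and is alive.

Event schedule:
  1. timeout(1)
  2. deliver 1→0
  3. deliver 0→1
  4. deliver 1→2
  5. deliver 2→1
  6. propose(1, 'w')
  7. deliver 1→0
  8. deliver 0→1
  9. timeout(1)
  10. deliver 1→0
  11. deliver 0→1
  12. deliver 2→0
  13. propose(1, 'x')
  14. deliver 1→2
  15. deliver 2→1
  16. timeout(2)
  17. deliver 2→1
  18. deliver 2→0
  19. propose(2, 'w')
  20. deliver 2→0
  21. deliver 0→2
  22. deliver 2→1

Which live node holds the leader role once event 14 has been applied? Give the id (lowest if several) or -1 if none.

1

after 1 — timeout(1): n1:cand/b4/[-]
after 2 — deliver 1→0: n0:foll/b4/[-]
after 3 — deliver 0→1: n1:lead/b4/[-]
after 4 — deliver 1→2: n2:foll/b4/[-]
after 5 — deliver 2→1: ·
after 6 — propose(1,'w'): ·
after 7 — deliver 1→0: n0:foll/b4/[w]
after 8 — deliver 0→1: n1:lead/b4/[w]
after 9 — timeout(1): n1:cand/b7/[w]
after 10 — deliver 1→0: n0:foll/b7/[w]
after 11 — deliver 0→1: n1:lead/b7/[w]
after 12 — deliver 2→0: ·
after 13 — propose(1,'x'): ·
after 14 — deliver 1→2: n2:foll/b4/[w]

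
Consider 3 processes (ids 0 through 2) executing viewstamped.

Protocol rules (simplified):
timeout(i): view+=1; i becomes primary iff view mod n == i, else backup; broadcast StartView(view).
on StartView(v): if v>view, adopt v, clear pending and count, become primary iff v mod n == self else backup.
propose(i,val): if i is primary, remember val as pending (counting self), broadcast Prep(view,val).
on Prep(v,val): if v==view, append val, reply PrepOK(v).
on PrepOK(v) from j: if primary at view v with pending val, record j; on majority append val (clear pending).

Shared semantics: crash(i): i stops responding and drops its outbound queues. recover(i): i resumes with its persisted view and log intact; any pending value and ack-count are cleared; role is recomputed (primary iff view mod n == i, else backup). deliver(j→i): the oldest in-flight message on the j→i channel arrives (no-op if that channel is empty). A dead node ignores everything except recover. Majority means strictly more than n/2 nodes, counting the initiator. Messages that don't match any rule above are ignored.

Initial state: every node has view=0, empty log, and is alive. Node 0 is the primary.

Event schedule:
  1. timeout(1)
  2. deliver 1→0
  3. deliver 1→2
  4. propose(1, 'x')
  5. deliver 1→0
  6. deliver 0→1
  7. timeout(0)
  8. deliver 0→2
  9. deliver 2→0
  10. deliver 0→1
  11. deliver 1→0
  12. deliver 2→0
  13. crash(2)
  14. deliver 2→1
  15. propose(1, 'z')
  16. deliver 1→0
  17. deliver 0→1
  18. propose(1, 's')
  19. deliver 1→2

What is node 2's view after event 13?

2

1. timeout(1):  <1:prim v1 ->
2. deliver 1→0:  <0:back v1 ->
3. deliver 1→2:  <2:back v1 ->
4. propose(1,'x'):  nop
5. deliver 1→0:  <0:back v1 x>
6. deliver 0→1:  <1:prim v1 x>
7. timeout(0):  <0:back v2 x>
8. deliver 0→2:  <2:prim v2 ->
9. deliver 2→0:  nop
10. deliver 0→1:  <1:back v2 x>
11. deliver 1→0:  nop
12. deliver 2→0:  nop
13. crash(2):  <2:✗prim v2 ->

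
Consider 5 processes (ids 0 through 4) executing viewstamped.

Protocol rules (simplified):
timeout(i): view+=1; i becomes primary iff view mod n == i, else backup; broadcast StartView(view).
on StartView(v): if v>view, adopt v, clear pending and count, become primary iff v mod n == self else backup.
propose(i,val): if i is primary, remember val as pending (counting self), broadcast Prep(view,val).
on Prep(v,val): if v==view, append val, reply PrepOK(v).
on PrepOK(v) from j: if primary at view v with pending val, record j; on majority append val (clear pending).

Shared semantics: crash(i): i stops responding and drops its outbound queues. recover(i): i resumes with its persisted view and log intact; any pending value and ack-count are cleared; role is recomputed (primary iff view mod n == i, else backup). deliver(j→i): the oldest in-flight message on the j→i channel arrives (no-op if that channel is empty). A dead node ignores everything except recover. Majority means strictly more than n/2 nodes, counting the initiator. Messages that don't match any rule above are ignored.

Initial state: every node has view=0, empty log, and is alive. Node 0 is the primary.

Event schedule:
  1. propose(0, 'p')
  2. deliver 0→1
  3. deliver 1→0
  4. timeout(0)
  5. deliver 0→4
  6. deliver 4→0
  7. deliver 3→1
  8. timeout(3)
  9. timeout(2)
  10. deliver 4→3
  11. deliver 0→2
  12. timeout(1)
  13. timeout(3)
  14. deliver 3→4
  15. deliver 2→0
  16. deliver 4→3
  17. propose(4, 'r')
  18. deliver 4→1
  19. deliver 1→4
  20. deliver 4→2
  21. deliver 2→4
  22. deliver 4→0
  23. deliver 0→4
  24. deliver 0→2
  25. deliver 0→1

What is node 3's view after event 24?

e1 propose(0,'p'): ·
e2 deliver 0→1: 1[back,v=0,p]
e3 deliver 1→0: ·
e4 timeout(0): 0[back,v=1,-]
e5 deliver 0→4: 4[back,v=0,p]
e6 deliver 4→0: ·
e7 deliver 3→1: ·
e8 timeout(3): 3[back,v=1,-]
e9 timeout(2): 2[back,v=1,-]
e10 deliver 4→3: ·
e11 deliver 0→2: ·
e12 timeout(1): 1[prim,v=1,p]
e13 timeout(3): 3[back,v=2,-]
e14 deliver 3→4: 4[back,v=1,p]
e15 deliver 2→0: ·
e16 deliver 4→3: ·
e17 propose(4,'r'): ·
e18 deliver 4→1: ·
e19 deliver 1→4: ·
e20 deliver 4→2: ·
e21 deliver 2→4: ·
e22 deliver 4→0: ·
e23 deliver 0→4: ·
e24 deliver 0→2: ·

2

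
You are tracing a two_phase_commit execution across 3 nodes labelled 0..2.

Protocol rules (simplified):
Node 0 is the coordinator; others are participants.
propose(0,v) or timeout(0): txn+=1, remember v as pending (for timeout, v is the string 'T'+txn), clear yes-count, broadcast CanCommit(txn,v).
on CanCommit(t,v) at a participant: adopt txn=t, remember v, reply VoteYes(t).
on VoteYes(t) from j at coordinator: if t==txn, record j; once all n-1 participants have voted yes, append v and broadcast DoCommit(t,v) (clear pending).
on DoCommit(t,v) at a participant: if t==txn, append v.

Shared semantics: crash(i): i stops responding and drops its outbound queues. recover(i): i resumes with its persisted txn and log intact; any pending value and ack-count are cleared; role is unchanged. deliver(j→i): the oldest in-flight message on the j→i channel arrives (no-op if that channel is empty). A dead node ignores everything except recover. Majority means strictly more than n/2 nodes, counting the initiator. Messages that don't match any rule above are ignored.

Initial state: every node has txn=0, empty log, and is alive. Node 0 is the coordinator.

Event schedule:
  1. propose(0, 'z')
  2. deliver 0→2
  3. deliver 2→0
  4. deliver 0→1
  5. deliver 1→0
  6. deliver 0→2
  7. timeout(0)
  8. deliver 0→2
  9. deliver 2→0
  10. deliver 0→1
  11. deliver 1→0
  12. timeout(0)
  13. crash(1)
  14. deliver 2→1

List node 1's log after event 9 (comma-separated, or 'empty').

empty

e1 propose(0,'z'): 0[coor,t=1,-]
e2 deliver 0→2: 2[part,t=1,-]
e3 deliver 2→0: ·
e4 deliver 0→1: 1[part,t=1,-]
e5 deliver 1→0: 0[coor,t=1,z]
e6 deliver 0→2: 2[part,t=1,z]
e7 timeout(0): 0[coor,t=2,z]
e8 deliver 0→2: 2[part,t=2,z]
e9 deliver 2→0: ·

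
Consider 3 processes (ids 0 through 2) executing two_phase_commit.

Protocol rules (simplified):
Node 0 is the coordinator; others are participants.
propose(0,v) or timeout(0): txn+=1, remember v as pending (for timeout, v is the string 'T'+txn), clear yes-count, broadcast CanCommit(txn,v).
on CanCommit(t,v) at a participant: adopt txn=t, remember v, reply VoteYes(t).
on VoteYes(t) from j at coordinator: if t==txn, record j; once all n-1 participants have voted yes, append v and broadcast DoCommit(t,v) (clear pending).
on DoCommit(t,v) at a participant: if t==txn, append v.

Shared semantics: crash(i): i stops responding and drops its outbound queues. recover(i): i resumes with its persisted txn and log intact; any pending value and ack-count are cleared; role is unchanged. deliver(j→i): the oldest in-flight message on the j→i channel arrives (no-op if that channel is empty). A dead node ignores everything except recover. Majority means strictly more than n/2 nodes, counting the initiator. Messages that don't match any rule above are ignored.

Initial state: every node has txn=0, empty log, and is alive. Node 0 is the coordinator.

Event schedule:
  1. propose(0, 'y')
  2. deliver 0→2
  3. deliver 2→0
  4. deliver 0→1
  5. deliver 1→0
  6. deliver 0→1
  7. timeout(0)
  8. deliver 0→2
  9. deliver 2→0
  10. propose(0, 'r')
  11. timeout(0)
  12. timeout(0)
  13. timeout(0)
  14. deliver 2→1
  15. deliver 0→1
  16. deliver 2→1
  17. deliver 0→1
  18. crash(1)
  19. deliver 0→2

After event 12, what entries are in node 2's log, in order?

1. propose(0,'y'):  <0:coor t1 ->
2. deliver 0→2:  <2:part t1 ->
3. deliver 2→0:  nop
4. deliver 0→1:  <1:part t1 ->
5. deliver 1→0:  <0:coor t1 y>
6. deliver 0→1:  <1:part t1 y>
7. timeout(0):  <0:coor t2 y>
8. deliver 0→2:  <2:part t1 y>
9. deliver 2→0:  nop
10. propose(0,'r'):  <0:coor t3 y>
11. timeout(0):  <0:coor t4 y>
12. timeout(0):  <0:coor t5 y>

y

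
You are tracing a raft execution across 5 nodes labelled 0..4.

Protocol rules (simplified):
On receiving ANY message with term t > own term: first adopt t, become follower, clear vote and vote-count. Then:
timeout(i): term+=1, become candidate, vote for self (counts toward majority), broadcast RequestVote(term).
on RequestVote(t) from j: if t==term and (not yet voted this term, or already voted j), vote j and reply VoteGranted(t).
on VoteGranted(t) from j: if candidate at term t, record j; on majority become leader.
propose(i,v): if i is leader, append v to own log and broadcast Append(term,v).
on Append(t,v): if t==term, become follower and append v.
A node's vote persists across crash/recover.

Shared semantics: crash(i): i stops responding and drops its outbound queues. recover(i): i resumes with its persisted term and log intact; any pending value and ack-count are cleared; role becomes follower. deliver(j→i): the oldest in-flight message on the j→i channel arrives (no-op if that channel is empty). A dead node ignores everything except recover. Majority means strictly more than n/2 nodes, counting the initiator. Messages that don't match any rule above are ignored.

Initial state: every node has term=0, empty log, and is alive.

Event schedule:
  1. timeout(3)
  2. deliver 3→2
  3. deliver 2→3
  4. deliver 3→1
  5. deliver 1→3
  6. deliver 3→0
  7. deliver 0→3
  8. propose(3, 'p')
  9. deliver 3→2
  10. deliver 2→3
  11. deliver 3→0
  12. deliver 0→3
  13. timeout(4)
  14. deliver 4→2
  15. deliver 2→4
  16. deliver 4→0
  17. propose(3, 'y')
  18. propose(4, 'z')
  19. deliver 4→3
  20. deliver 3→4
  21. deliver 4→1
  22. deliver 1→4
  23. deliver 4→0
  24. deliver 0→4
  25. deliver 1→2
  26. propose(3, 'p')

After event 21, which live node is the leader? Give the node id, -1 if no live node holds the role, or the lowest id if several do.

e1 timeout(3): 3[cand,t=1,-]
e2 deliver 3→2: 2[foll,t=1,-]
e3 deliver 2→3: ·
e4 deliver 3→1: 1[foll,t=1,-]
e5 deliver 1→3: 3[lead,t=1,-]
e6 deliver 3→0: 0[foll,t=1,-]
e7 deliver 0→3: ·
e8 propose(3,'p'): 3[lead,t=1,p]
e9 deliver 3→2: 2[foll,t=1,p]
e10 deliver 2→3: ·
e11 deliver 3→0: 0[foll,t=1,p]
e12 deliver 0→3: ·
e13 timeout(4): 4[cand,t=1,-]
e14 deliver 4→2: ·
e15 deliver 2→4: ·
e16 deliver 4→0: ·
e17 propose(3,'y'): 3[lead,t=1,p,y]
e18 propose(4,'z'): ·
e19 deliver 4→3: ·
e20 deliver 3→4: ·
e21 deliver 4→1: ·

3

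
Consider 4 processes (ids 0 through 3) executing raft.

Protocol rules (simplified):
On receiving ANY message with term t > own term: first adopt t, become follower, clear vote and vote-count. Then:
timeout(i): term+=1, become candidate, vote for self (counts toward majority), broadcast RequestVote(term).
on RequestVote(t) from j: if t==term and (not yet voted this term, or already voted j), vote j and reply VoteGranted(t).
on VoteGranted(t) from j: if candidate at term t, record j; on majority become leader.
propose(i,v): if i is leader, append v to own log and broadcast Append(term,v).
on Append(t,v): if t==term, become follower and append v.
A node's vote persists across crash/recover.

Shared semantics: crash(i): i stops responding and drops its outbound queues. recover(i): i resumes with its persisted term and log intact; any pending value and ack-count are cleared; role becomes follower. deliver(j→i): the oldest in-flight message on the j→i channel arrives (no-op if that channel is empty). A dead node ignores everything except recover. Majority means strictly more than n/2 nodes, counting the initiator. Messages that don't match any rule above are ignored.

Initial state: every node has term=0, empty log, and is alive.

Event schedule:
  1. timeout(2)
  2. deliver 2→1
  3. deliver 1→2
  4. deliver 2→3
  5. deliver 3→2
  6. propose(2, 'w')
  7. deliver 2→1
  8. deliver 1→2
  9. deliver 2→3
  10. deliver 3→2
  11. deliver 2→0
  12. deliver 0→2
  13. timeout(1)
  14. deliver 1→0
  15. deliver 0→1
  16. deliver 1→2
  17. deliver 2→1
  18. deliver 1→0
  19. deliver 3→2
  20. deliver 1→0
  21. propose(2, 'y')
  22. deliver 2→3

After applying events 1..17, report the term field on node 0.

2

[1] timeout(2) → N2(cand t1 [-])
[2] deliver 2→1 → N1(foll t1 [-])
[3] deliver 1→2 → ∅
[4] deliver 2→3 → N3(foll t1 [-])
[5] deliver 3→2 → N2(lead t1 [-])
[6] propose(2,'w') → N2(lead t1 [w])
[7] deliver 2→1 → N1(foll t1 [w])
[8] deliver 1→2 → ∅
[9] deliver 2→3 → N3(foll t1 [w])
[10] deliver 3→2 → ∅
[11] deliver 2→0 → N0(foll t1 [-])
[12] deliver 0→2 → ∅
[13] timeout(1) → N1(cand t2 [w])
[14] deliver 1→0 → N0(foll t2 [-])
[15] deliver 0→1 → ∅
[16] deliver 1→2 → N2(foll t2 [w])
[17] deliver 2→1 → N1(lead t2 [w])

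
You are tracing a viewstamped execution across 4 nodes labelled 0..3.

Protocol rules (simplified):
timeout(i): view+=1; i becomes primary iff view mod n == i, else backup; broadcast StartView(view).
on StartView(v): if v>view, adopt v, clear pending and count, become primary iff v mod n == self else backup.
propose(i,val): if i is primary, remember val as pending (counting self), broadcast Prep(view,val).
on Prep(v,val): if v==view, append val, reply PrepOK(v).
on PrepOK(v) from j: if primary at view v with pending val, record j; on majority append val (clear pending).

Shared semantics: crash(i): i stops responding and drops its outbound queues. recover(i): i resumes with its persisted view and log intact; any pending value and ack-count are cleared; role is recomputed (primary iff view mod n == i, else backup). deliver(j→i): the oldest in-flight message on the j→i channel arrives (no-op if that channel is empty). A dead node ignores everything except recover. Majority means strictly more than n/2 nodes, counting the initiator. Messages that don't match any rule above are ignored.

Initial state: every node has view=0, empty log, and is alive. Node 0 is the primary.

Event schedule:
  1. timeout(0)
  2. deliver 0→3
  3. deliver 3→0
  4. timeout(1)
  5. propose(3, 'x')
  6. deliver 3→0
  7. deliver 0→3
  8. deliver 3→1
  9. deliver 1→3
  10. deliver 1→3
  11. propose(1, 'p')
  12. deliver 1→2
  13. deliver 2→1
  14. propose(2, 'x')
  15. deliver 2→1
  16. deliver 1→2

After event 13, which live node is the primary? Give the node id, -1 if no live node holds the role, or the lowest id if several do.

1

step 1 timeout(0): 0={back,v=1,log=-}
step 2 deliver 0→3: 3={back,v=1,log=-}
step 3 deliver 3→0: —
step 4 timeout(1): 1={prim,v=1,log=-}
step 5 propose(3,'x'): —
step 6 deliver 3→0: —
step 7 deliver 0→3: —
step 8 deliver 3→1: —
step 9 deliver 1→3: —
step 10 deliver 1→3: —
step 11 propose(1,'p'): —
step 12 deliver 1→2: 2={back,v=1,log=-}
step 13 deliver 2→1: —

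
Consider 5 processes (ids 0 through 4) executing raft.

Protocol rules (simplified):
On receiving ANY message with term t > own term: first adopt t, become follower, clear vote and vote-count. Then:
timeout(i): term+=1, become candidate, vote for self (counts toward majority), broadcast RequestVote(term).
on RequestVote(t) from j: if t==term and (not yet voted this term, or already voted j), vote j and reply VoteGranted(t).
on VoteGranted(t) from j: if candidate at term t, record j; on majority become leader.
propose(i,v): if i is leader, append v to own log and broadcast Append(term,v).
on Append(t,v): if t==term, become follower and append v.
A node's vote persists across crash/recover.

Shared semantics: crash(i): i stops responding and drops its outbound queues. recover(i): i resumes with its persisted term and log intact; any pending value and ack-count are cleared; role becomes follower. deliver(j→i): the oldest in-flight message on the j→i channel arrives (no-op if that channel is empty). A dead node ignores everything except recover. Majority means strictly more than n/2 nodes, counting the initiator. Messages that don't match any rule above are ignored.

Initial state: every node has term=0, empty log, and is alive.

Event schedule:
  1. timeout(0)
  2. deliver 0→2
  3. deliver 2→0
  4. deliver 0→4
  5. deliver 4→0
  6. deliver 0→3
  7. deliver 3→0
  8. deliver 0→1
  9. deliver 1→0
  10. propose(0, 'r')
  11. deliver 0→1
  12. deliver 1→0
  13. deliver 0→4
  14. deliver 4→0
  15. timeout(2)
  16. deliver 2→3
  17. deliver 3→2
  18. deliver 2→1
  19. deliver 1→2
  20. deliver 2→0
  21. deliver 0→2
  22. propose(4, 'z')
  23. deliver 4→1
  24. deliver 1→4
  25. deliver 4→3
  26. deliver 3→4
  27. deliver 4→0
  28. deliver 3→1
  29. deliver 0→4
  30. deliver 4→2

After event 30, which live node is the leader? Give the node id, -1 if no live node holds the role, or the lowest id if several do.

2

e1 timeout(0): 0[cand,t=1,-]
e2 deliver 0→2: 2[foll,t=1,-]
e3 deliver 2→0: ·
e4 deliver 0→4: 4[foll,t=1,-]
e5 deliver 4→0: 0[lead,t=1,-]
e6 deliver 0→3: 3[foll,t=1,-]
e7 deliver 3→0: ·
e8 deliver 0→1: 1[foll,t=1,-]
e9 deliver 1→0: ·
e10 propose(0,'r'): 0[lead,t=1,r]
e11 deliver 0→1: 1[foll,t=1,r]
e12 deliver 1→0: ·
e13 deliver 0→4: 4[foll,t=1,r]
e14 deliver 4→0: ·
e15 timeout(2): 2[cand,t=2,-]
e16 deliver 2→3: 3[foll,t=2,-]
e17 deliver 3→2: ·
e18 deliver 2→1: 1[foll,t=2,r]
e19 deliver 1→2: 2[lead,t=2,-]
e20 deliver 2→0: 0[foll,t=2,r]
e21 deliver 0→2: ·
e22 propose(4,'z'): ·
e23 deliver 4→1: ·
e24 deliver 1→4: ·
e25 deliver 4→3: ·
e26 deliver 3→4: ·
e27 deliver 4→0: ·
e28 deliver 3→1: ·
e29 deliver 0→4: ·
e30 deliver 4→2: ·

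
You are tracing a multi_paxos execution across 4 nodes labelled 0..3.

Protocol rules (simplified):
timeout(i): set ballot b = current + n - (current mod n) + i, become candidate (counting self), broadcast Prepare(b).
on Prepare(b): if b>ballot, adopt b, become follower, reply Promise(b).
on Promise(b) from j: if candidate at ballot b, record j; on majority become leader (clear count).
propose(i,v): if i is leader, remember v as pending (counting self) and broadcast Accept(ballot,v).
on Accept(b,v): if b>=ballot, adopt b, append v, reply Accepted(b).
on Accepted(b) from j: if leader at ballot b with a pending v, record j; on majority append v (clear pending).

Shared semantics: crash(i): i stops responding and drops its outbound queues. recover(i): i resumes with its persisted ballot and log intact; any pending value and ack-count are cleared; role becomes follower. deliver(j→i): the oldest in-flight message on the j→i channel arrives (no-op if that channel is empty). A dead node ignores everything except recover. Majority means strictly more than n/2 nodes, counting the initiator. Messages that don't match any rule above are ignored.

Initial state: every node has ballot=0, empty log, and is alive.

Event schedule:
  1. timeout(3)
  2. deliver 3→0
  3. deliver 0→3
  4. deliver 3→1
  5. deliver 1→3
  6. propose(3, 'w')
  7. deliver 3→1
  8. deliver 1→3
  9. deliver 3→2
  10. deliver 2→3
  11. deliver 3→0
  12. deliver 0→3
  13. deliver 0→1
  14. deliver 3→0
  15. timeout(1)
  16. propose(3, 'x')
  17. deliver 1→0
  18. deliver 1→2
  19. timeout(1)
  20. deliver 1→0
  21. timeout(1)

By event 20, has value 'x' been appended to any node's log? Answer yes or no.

no

step 1 timeout(3): 3={cand,b=7,log=-}
step 2 deliver 3→0: 0={foll,b=7,log=-}
step 3 deliver 0→3: —
step 4 deliver 3→1: 1={foll,b=7,log=-}
step 5 deliver 1→3: 3={lead,b=7,log=-}
step 6 propose(3,'w'): —
step 7 deliver 3→1: 1={foll,b=7,log=w}
step 8 deliver 1→3: —
step 9 deliver 3→2: 2={foll,b=7,log=-}
step 10 deliver 2→3: —
step 11 deliver 3→0: 0={foll,b=7,log=w}
step 12 deliver 0→3: 3={lead,b=7,log=w}
step 13 deliver 0→1: —
step 14 deliver 3→0: —
step 15 timeout(1): 1={cand,b=9,log=w}
step 16 propose(3,'x'): —
step 17 deliver 1→0: 0={foll,b=9,log=w}
step 18 deliver 1→2: 2={foll,b=9,log=-}
step 19 timeout(1): 1={cand,b=13,log=w}
step 20 deliver 1→0: 0={foll,b=13,log=w}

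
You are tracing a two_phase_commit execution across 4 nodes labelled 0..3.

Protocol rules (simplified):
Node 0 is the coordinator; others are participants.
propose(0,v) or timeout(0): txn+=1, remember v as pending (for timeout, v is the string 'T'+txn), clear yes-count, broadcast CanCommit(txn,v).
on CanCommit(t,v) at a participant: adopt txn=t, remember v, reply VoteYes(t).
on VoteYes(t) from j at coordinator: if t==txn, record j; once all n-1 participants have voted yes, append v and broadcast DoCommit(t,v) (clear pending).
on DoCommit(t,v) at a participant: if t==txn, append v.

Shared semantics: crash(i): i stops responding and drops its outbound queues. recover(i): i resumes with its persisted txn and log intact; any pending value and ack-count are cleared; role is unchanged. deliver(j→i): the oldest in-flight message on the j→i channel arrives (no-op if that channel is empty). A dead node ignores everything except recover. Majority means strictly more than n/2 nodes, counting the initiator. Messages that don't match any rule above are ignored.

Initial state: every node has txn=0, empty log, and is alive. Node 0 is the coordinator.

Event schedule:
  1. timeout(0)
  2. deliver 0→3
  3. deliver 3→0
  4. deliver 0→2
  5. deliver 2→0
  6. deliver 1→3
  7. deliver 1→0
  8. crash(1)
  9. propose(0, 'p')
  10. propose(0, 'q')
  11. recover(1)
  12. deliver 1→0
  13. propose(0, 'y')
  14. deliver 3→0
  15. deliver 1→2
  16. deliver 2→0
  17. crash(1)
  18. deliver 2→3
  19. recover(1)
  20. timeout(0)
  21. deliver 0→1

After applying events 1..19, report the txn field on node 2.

[1] timeout(0) → N0(coor t1 [-])
[2] deliver 0→3 → N3(part t1 [-])
[3] deliver 3→0 → ∅
[4] deliver 0→2 → N2(part t1 [-])
[5] deliver 2→0 → ∅
[6] deliver 1→3 → ∅
[7] deliver 1→0 → ∅
[8] crash(1) → N1(✗part t0 [-])
[9] propose(0,'p') → N0(coor t2 [-])
[10] propose(0,'q') → N0(coor t3 [-])
[11] recover(1) → N1(part t0 [-])
[12] deliver 1→0 → ∅
[13] propose(0,'y') → N0(coor t4 [-])
[14] deliver 3→0 → ∅
[15] deliver 1→2 → ∅
[16] deliver 2→0 → ∅
[17] crash(1) → N1(✗part t0 [-])
[18] deliver 2→3 → ∅
[19] recover(1) → N1(part t0 [-])

1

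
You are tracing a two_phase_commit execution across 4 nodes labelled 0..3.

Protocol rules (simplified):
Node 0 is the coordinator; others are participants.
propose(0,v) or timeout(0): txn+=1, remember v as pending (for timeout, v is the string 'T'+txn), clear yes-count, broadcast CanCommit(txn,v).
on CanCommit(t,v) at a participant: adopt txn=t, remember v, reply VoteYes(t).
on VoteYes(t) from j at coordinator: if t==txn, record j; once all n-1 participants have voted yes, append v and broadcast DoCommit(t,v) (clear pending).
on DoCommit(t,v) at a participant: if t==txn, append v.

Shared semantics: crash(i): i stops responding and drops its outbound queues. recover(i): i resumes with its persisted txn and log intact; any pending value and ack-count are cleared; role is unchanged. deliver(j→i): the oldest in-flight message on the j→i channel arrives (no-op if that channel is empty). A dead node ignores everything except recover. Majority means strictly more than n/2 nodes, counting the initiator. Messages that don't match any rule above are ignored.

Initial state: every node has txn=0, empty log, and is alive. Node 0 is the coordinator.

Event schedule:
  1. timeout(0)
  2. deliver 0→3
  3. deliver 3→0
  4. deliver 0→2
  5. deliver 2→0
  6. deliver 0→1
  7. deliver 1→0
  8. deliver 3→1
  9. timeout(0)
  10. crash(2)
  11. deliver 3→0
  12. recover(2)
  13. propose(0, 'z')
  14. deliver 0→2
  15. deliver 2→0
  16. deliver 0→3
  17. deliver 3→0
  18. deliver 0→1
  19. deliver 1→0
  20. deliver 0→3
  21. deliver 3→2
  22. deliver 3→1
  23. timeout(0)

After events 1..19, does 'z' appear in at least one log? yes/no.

step 1 timeout(0): 0={coor,t=1,log=-}
step 2 deliver 0→3: 3={part,t=1,log=-}
step 3 deliver 3→0: —
step 4 deliver 0→2: 2={part,t=1,log=-}
step 5 deliver 2→0: —
step 6 deliver 0→1: 1={part,t=1,log=-}
step 7 deliver 1→0: 0={coor,t=1,log=T1}
step 8 deliver 3→1: —
step 9 timeout(0): 0={coor,t=2,log=T1}
step 10 crash(2): 2={✗part,t=1,log=-}
step 11 deliver 3→0: —
step 12 recover(2): 2={part,t=1,log=-}
step 13 propose(0,'z'): 0={coor,t=3,log=T1}
step 14 deliver 0→2: 2={part,t=1,log=T1}
step 15 deliver 2→0: —
step 16 deliver 0→3: 3={part,t=1,log=T1}
step 17 deliver 3→0: —
step 18 deliver 0→1: 1={part,t=1,log=T1}
step 19 deliver 1→0: —

no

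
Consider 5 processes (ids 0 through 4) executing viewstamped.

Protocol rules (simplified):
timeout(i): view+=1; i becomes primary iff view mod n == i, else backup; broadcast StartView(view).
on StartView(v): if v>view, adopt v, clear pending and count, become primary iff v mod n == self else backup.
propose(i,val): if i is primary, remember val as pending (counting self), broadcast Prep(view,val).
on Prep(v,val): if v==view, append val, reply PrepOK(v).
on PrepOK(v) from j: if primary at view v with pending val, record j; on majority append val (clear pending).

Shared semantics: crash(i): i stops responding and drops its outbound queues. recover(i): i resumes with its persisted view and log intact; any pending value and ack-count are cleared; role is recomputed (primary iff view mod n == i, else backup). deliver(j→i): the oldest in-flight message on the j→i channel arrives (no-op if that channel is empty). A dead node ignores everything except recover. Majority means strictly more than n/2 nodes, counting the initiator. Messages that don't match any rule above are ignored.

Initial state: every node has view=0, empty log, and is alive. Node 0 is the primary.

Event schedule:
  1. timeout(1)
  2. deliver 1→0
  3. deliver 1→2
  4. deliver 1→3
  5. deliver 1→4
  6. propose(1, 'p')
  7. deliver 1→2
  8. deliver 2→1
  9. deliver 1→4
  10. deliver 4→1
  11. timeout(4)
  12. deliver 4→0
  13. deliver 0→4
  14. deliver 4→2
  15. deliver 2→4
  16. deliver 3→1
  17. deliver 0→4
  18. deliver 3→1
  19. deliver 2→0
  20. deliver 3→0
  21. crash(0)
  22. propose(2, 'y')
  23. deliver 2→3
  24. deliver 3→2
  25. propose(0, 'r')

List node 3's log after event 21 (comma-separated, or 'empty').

empty

1. timeout(1):  <1:prim v1 ->
2. deliver 1→0:  <0:back v1 ->
3. deliver 1→2:  <2:back v1 ->
4. deliver 1→3:  <3:back v1 ->
5. deliver 1→4:  <4:back v1 ->
6. propose(1,'p'):  nop
7. deliver 1→2:  <2:back v1 p>
8. deliver 2→1:  nop
9. deliver 1→4:  <4:back v1 p>
10. deliver 4→1:  <1:prim v1 p>
11. timeout(4):  <4:back v2 p>
12. deliver 4→0:  <0:back v2 ->
13. deliver 0→4:  nop
14. deliver 4→2:  <2:prim v2 p>
15. deliver 2→4:  nop
16. deliver 3→1:  nop
17. deliver 0→4:  nop
18. deliver 3→1:  nop
19. deliver 2→0:  nop
20. deliver 3→0:  nop
21. crash(0):  <0:✗back v2 ->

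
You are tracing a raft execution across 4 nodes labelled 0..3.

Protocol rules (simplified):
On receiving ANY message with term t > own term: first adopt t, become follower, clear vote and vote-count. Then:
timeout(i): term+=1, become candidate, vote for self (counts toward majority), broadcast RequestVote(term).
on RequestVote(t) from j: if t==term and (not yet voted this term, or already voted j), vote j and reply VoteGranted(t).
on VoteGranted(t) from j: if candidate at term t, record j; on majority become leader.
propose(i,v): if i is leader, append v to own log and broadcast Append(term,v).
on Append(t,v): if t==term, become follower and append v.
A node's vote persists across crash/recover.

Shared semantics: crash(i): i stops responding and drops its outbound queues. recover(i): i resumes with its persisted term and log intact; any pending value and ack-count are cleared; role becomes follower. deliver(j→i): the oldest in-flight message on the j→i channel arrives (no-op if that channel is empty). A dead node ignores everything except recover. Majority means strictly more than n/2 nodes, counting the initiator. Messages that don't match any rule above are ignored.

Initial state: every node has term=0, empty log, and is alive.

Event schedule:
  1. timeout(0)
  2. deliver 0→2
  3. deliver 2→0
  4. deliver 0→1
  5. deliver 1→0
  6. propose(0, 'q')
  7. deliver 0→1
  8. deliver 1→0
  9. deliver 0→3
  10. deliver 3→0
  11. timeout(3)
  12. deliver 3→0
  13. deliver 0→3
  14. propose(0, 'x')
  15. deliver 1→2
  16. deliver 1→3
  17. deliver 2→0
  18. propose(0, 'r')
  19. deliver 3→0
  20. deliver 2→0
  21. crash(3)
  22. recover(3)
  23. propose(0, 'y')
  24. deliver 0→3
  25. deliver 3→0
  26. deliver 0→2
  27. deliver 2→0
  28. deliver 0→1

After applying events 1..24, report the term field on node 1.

e1 timeout(0): 0[cand,t=1,-]
e2 deliver 0→2: 2[foll,t=1,-]
e3 deliver 2→0: ·
e4 deliver 0→1: 1[foll,t=1,-]
e5 deliver 1→0: 0[lead,t=1,-]
e6 propose(0,'q'): 0[lead,t=1,q]
e7 deliver 0→1: 1[foll,t=1,q]
e8 deliver 1→0: ·
e9 deliver 0→3: 3[foll,t=1,-]
e10 deliver 3→0: ·
e11 timeout(3): 3[cand,t=2,-]
e12 deliver 3→0: 0[foll,t=2,q]
e13 deliver 0→3: ·
e14 propose(0,'x'): ·
e15 deliver 1→2: ·
e16 deliver 1→3: ·
e17 deliver 2→0: ·
e18 propose(0,'r'): ·
e19 deliver 3→0: ·
e20 deliver 2→0: ·
e21 crash(3): 3[✗cand,t=2,-]
e22 recover(3): 3[foll,t=2,-]
e23 propose(0,'y'): ·
e24 deliver 0→3: ·

1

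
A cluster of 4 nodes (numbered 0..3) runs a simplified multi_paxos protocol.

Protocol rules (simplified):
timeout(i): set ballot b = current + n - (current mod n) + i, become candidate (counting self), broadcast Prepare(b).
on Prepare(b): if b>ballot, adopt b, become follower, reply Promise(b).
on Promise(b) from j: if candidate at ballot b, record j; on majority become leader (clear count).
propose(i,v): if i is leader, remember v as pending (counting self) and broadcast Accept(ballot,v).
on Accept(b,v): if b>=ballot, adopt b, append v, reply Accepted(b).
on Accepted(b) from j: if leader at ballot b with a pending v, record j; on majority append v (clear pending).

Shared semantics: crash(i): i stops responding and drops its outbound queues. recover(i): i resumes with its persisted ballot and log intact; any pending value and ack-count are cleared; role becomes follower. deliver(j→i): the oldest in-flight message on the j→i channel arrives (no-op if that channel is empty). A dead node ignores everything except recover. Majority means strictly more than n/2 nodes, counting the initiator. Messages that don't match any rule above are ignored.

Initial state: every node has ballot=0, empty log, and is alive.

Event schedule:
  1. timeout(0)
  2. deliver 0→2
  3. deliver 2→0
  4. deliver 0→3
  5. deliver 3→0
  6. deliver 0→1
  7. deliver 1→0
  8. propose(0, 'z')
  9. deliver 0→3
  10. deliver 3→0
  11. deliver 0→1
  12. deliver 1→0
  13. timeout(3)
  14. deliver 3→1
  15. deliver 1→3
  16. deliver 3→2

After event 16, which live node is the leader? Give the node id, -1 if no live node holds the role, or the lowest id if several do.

after 1 — timeout(0): n0:cand/b4/[-]
after 2 — deliver 0→2: n2:foll/b4/[-]
after 3 — deliver 2→0: ·
after 4 — deliver 0→3: n3:foll/b4/[-]
after 5 — deliver 3→0: n0:lead/b4/[-]
after 6 — deliver 0→1: n1:foll/b4/[-]
after 7 — deliver 1→0: ·
after 8 — propose(0,'z'): ·
after 9 — deliver 0→3: n3:foll/b4/[z]
after 10 — deliver 3→0: ·
after 11 — deliver 0→1: n1:foll/b4/[z]
after 12 — deliver 1→0: n0:lead/b4/[z]
after 13 — timeout(3): n3:cand/b11/[z]
after 14 — deliver 3→1: n1:foll/b11/[z]
after 15 — deliver 1→3: ·
after 16 — deliver 3→2: n2:foll/b11/[-]

0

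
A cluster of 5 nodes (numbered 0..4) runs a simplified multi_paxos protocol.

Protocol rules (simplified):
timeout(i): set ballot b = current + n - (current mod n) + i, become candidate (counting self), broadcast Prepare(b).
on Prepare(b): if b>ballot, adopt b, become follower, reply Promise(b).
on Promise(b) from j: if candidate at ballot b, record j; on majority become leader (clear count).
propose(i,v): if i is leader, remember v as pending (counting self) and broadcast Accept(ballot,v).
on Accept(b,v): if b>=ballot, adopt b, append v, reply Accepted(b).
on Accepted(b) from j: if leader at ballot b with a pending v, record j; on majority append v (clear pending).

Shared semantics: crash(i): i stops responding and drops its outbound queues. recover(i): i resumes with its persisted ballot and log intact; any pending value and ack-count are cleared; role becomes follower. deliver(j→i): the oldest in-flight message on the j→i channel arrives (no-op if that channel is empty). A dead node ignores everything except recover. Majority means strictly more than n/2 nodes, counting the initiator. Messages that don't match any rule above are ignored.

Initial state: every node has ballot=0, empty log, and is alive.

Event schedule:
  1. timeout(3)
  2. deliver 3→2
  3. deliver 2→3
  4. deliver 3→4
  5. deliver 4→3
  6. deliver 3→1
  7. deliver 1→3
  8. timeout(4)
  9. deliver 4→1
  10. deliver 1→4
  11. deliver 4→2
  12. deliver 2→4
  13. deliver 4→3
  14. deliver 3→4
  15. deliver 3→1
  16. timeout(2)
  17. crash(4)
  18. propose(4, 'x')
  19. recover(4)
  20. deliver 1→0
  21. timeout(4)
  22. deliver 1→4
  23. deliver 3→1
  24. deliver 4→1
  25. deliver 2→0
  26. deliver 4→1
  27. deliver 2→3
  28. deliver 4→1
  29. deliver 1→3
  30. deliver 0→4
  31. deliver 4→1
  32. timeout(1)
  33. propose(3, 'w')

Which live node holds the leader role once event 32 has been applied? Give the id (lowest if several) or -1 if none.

1. timeout(3):  <3:cand b8 ->
2. deliver 3→2:  <2:foll b8 ->
3. deliver 2→3:  nop
4. deliver 3→4:  <4:foll b8 ->
5. deliver 4→3:  <3:lead b8 ->
6. deliver 3→1:  <1:foll b8 ->
7. deliver 1→3:  nop
8. timeout(4):  <4:cand b14 ->
9. deliver 4→1:  <1:foll b14 ->
10. deliver 1→4:  nop
11. deliver 4→2:  <2:foll b14 ->
12. deliver 2→4:  <4:lead b14 ->
13. deliver 4→3:  <3:foll b14 ->
14. deliver 3→4:  nop
15. deliver 3→1:  nop
16. timeout(2):  <2:cand b17 ->
17. crash(4):  <4:✗lead b14 ->
18. propose(4,'x'):  nop
19. recover(4):  <4:foll b14 ->
20. deliver 1→0:  nop
21. timeout(4):  <4:cand b19 ->
22. deliver 1→4:  nop
23. deliver 3→1:  nop
24. deliver 4→1:  <1:foll b19 ->
25. deliver 2→0:  <0:foll b17 ->
26. deliver 4→1:  nop
27. deliver 2→3:  <3:foll b17 ->
28. deliver 4→1:  nop
29. deliver 1→3:  nop
30. deliver 0→4:  nop
31. deliver 4→1:  nop
32. timeout(1):  <1:cand b21 ->

-1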